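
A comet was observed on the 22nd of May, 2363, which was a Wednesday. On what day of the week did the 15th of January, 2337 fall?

Count forward from the earlier date (January 15, 2337) to the later (May 22, 2363):
From January 15, 2337 to January 15, 2363: 26 years, of which 6 contain a Feb 29 — 20×365 + 6×366 = 9496 days.
January 2363: 31 − 15 = 16 days remain.
Then February 2363 (28), March (31), April (30): 28 + 31 + 30 = 89 days.
May 1–22, 2363: 22 days.
Residual: 127 days.
Total: 9623 days.
9623 mod 7 = 5, so 5 days before Wednesday is Friday.

Friday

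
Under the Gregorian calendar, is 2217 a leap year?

No

2217 is not a leap year.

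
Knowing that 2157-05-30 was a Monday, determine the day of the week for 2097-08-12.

Monday

Count forward from the earlier date (August 12, 2097) to the later (May 30, 2157):
From August 12, 2097 to August 12, 2156: 59 years, of which 14 contain a Feb 29 — 45×365 + 14×366 = 21549 days.
(2100 is not a leap year (divisible by 100 but not 400).)
August 2156: 31 − 12 = 19 days remain.
Then September (30), October (31), November (30), December (31), January (31), February 2157 (28), March (31), April (30): 30 + 31 + 30 + 31 + 31 + 28 + 31 + 30 = 242 days.
May 1–30, 2157: 30 days.
Residual: 291 days.
Total: 21840 days.
21840 is a multiple of 7, so 2097-08-12 falls on the same weekday: Monday.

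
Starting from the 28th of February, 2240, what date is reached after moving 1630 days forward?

the 15th of August, 2244

Count 1630 days after February 28, 2240:
Day-of-year of February 28, 2240: 59.
Day-of-year of August 15, 2244: 228.
2240 has 366 days, so 366 − 59 = 307 days remain in 2240.
Full years: 2241: 365; 2242: 365; 2243: 365. Sum = 1095.
Total: 307 + 1095 + 228 = 1630 days.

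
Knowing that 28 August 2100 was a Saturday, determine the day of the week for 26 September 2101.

Day-of-year of August 28, 2100: 240.
Day-of-year of September 26, 2101: 269.
2100 has 365 days, so 365 − 240 = 125 days remain in 2100.
Total: 125 + 269 = 394 days.
394 mod 7 = 2, so 2 days after Saturday is Monday.

Monday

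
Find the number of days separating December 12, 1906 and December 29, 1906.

17

Within December 1906: 29 − 12 = 17 days.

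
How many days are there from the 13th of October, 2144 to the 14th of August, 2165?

7610

From October 13, 2144 to October 13, 2164: 20 years, of which 5 contain a Feb 29 — 15×365 + 5×366 = 7305 days.
October 2164: 31 − 13 = 18 days remain.
Then 9 full months totalling 273 days.
August 1–14, 2165: 14 days.
Residual: 305 days.
Total: 7610 days.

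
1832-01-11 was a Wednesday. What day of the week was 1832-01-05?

Count forward from the earlier date (January 5, 1832) to the later (January 11, 1832):
Within January 1832: 11 − 5 = 6 days.
6 mod 7 = 6, so 6 days before Wednesday is Thursday.

Thursday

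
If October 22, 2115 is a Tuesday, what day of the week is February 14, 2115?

Thursday

Count forward from the earlier date (February 14, 2115) to the later (October 22, 2115):
February 2115: 28 − 14 = 14 days remain (2115 is not a leap year, so February has 28 days).
Then March (31), April (30), May (31), June (30), July (31), August (31), September (30): 31 + 30 + 31 + 30 + 31 + 31 + 30 = 214 days.
October 1–22, 2115: 22 days.
Total: 14 + 214 + 22 = 250 days.
250 mod 7 = 5, so 5 days before Tuesday is Thursday.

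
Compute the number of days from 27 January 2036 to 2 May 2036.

96

January 2036: 31 − 27 = 4 days remain.
Then February 2036 (29), March (31), April (30): 29 + 31 + 30 = 90 days.
May 1–2, 2036: 2 days.
Total: 4 + 90 + 2 = 96 days.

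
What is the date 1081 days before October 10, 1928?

October 25, 1925

Count 1081 days before October 10, 1928:
October 25, 1925 → October 25, 1926: 365 days.
October 25, 1926 → October 25, 1927: 365 days.
October 1927: 31 − 25 = 6 days remain.
Then 11 full months totalling 335 days.
October 1–10, 1928: 10 days.
Residual: 351 days.
Total: 1081 days.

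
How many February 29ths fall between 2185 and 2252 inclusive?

16

Years divisible by 4: 2188, 2192, …, 2252 — 17 in all.
Of these, 2200 is divisible by 100 but not 400, so not leap.
Leap years: 17 − 1 = 16.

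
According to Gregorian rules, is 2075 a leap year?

No

2075 is not a leap year.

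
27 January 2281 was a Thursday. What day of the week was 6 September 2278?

Count forward from the earlier date (September 6, 2278) to the later (January 27, 2281):
September 6, 2278 → September 6, 2279: 365 days.
September 6, 2279 → September 6, 2280: 366 days (2280 is a leap year).
September 2280: 30 − 6 = 24 days remain.
Then October (31), November (30), December (31): 31 + 30 + 31 = 92 days.
January 1–27, 2281: 27 days.
Residual: 143 days.
Total: 874 days.
874 mod 7 = 6, so 6 days before Thursday is Friday.

Friday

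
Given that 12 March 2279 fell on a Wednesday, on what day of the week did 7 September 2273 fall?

Sunday

Count forward from the earlier date (September 7, 2273) to the later (March 12, 2279):
Day-of-year of September 7, 2273: 250.
Day-of-year of March 12, 2279: 71.
2273 has 365 days, so 365 − 250 = 115 days remain in 2273.
Full years: 2274: 365; 2275: 365; 2276: 366; 2277: 365; 2278: 365. Sum = 1826.
Total: 115 + 1826 + 71 = 2012 days.
2012 mod 7 = 3, so 3 days before Wednesday is Sunday.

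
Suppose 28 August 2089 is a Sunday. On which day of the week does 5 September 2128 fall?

Sunday

From August 28, 2089 to August 28, 2128: 39 years, of which 9 contain a Feb 29 — 30×365 + 9×366 = 14244 days.
(2100 is not a leap year (divisible by 100 but not 400).)
August 2128: 31 − 28 = 3 days remain.
September 1–5, 2128: 5 days.
Residual: 8 days.
Total: 14252 days.
14252 is a multiple of 7, so 5 September 2128 falls on the same weekday: Sunday.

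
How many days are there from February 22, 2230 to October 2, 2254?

8988

From February 22, 2230 to February 22, 2254: 24 years, of which 6 contain a Feb 29 — 18×365 + 6×366 = 8766 days.
February 2254: 28 − 22 = 6 days remain (2254 is not a leap year, so February has 28 days).
Then March (31), April (30), May (31), June (30), July (31), August (31), September (30): 31 + 30 + 31 + 30 + 31 + 31 + 30 = 214 days.
October 1–2, 2254: 2 days.
Residual: 222 days.
Total: 8988 days.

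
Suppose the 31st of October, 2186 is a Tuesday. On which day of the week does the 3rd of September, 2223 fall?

Day-of-year of October 31, 2186: 304.
Day-of-year of September 3, 2223: 246.
2186 has 365 days, so 365 − 304 = 61 days remain in 2186.
Full years 2187–2222: 28 common + 8 leap = 28×365 + 8×366 = 13148 days.
Total: 61 + 13148 + 246 = 13455 days.
13455 mod 7 = 1, so 1 day after Tuesday is Wednesday.

Wednesday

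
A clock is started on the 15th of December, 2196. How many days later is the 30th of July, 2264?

From December 15, 2196 to December 15, 2263: 67 years, of which 15 contain a Feb 29 — 52×365 + 15×366 = 24470 days.
(2200 is not a leap year (divisible by 100 but not 400).)
December 2263: 31 − 15 = 16 days remain.
Then January (31), February 2264 (29), March (31), April (30), May (31), June (30): 31 + 29 + 31 + 30 + 31 + 30 = 182 days.
July 1–30, 2264: 30 days.
Residual: 228 days.
Total: 24698 days.

24698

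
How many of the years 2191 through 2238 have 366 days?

11

Years divisible by 4 in [2191, 2238]: 2192, 2196, 2200, 2204, 2208, 2212, 2216, 2220, 2224, 2228, 2232, 2236.
Of these, 2200 is divisible by 100 but not 400, so not leap.
Leap years: 12 − 1 = 11.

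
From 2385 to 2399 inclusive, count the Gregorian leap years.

Years divisible by 4 in [2385, 2399]: 2388, 2392, 2396.
No century exceptions apply. Count: 3.

3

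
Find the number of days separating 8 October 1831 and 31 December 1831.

84

October 1831: 31 − 8 = 23 days remain.
Then November (30): 30 days.
December 1–31, 1831: 31 days.
Total: 23 + 30 + 31 = 84 days.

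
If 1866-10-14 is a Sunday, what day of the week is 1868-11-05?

Day-of-year of October 14, 1866: 287.
Day-of-year of November 5, 1868: 310.
1866 has 365 days, so 365 − 287 = 78 days remain in 1866.
Full years: 1867: 365. Sum = 365.
Total: 78 + 365 + 310 = 753 days.
753 mod 7 = 4, so 4 days after Sunday is Thursday.

Thursday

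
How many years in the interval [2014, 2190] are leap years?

Years divisible by 4: 2016, 2020, …, 2188 — 44 in all.
Of these, 2100 is divisible by 100 but not 400, so not leap.
Leap years: 44 − 1 = 43.

43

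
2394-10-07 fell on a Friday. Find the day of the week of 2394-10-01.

Saturday

Count forward from the earlier date (October 1, 2394) to the later (October 7, 2394):
Within October 2394: 7 − 1 = 6 days.
6 mod 7 = 6, so 6 days before Friday is Saturday.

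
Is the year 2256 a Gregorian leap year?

Yes

2256 is a leap year.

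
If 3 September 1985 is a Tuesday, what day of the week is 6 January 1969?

Monday

Count forward from the earlier date (January 6, 1969) to the later (September 3, 1985):
Day-of-year of January 6, 1969: 6.
Day-of-year of September 3, 1985: 246.
1969 has 365 days, so 365 − 6 = 359 days remain in 1969.
Full years 1970–1984: 11 common + 4 leap = 11×365 + 4×366 = 5479 days.
Total: 359 + 5479 + 246 = 6084 days.
6084 mod 7 = 1, so 1 day before Tuesday is Monday.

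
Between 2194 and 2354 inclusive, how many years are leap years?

Years divisible by 4: 2196, 2200, …, 2352 — 40 in all.
Of these, 2200, 2300 are divisible by 100 but not 400, so not leap.
Leap years: 40 − 2 = 38.

38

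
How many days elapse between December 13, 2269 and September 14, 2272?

1006

Day-of-year of December 13, 2269: 347.
Day-of-year of September 14, 2272: 258.
2269 has 365 days, so 365 − 347 = 18 days remain in 2269.
Full years: 2270: 365; 2271: 365. Sum = 730.
Total: 18 + 730 + 258 = 1006 days.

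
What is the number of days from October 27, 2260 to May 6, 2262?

556

October 27, 2260 → October 27, 2261: 365 days.
October 2261: 31 − 27 = 4 days remain.
Then November (30), December (31), January (31), February 2262 (28), March (31), April (30): 30 + 31 + 31 + 28 + 31 + 30 = 181 days.
May 1–6, 2262: 6 days.
Residual: 191 days.
Total: 556 days.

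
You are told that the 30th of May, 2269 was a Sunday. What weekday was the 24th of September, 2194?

Wednesday

Count forward from the earlier date (September 24, 2194) to the later (May 30, 2269):
Day-of-year of September 24, 2194: 267.
Day-of-year of May 30, 2269: 150.
2194 has 365 days, so 365 − 267 = 98 days remain in 2194.
Full years 2195–2268: 56 common + 18 leap = 56×365 + 18×366 = 27028 days.
Total: 98 + 27028 + 150 = 27276 days.
27276 mod 7 = 4, so 4 days before Sunday is Wednesday.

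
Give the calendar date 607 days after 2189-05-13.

2191-01-10

Count 607 days after May 13, 2189:
May 2189: 31 − 13 = 18 days remain.
Then 19 full months totalling 579 days.
January 1–10, 2191: 10 days.
Total: 18 + 579 + 10 = 607 days.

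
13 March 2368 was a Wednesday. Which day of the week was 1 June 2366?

Wednesday

Count forward from the earlier date (June 1, 2366) to the later (March 13, 2368):
June 1, 2366 → June 1, 2367: 365 days.
June 2367: 30 − 1 = 29 days remain.
Then July (31), August (31), September (30), October (31), November (30), December (31), January (31), February 2368 (29): 31 + 31 + 30 + 31 + 30 + 31 + 31 + 29 = 244 days.
March 1–13, 2368: 13 days.
Residual: 286 days.
Total: 651 days.
651 is a multiple of 7, so 1 June 2366 falls on the same weekday: Wednesday.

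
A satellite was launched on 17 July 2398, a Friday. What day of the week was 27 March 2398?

Friday

Count forward from the earlier date (March 27, 2398) to the later (July 17, 2398):
March 2398: 31 − 27 = 4 days remain.
Then April (30), May (31), June (30): 30 + 31 + 30 = 91 days.
July 1–17, 2398: 17 days.
Total: 4 + 91 + 17 = 112 days.
112 is a multiple of 7, so 27 March 2398 falls on the same weekday: Friday.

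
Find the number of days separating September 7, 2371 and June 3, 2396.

9036

From September 7, 2371 to September 7, 2395: 24 years, of which 6 contain a Feb 29 — 18×365 + 6×366 = 8766 days.
September 2395: 30 − 7 = 23 days remain.
Then October (31), November (30), December (31), January (31), February 2396 (29), March (31), April (30), May (31): 31 + 30 + 31 + 31 + 29 + 31 + 30 + 31 = 244 days.
June 1–3, 2396: 3 days.
Residual: 270 days.
Total: 9036 days.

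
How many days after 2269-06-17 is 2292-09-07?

Day-of-year of June 17, 2269: 168.
Day-of-year of September 7, 2292: 251.
2269 has 365 days, so 365 − 168 = 197 days remain in 2269.
Full years 2270–2291: 17 common + 5 leap = 17×365 + 5×366 = 8035 days.
Total: 197 + 8035 + 251 = 8483 days.

8483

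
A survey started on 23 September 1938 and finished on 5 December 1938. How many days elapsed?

73

September 1938: 30 − 23 = 7 days remain.
Then October (31), November (30): 31 + 30 = 61 days.
December 1–5, 1938: 5 days.
Total: 7 + 61 + 5 = 73 days.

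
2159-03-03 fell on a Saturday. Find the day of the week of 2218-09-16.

From March 3, 2159 to March 3, 2218: 59 years, of which 14 contain a Feb 29 — 45×365 + 14×366 = 21549 days.
(2200 is not a leap year (divisible by 100 but not 400).)
March 2218: 31 − 3 = 28 days remain.
Then April (30), May (31), June (30), July (31), August (31): 30 + 31 + 30 + 31 + 31 = 153 days.
September 1–16, 2218: 16 days.
Residual: 197 days.
Total: 21746 days.
21746 mod 7 = 4, so 4 days after Saturday is Wednesday.

Wednesday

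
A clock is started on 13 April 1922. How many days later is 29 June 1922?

April 1922: 30 − 13 = 17 days remain.
Then May (31): 31 days.
June 1–29, 1922: 29 days.
Total: 17 + 31 + 29 = 77 days.

77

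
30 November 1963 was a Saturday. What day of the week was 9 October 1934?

Count forward from the earlier date (October 9, 1934) to the later (November 30, 1963):
Day-of-year of October 9, 1934: 282.
Day-of-year of November 30, 1963: 334.
1934 has 365 days, so 365 − 282 = 83 days remain in 1934.
Full years 1935–1962: 21 common + 7 leap = 21×365 + 7×366 = 10227 days.
Total: 83 + 10227 + 334 = 10644 days.
10644 mod 7 = 4, so 4 days before Saturday is Tuesday.

Tuesday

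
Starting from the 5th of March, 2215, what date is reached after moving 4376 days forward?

the 26th of February, 2227

Count 4376 days after March 5, 2215:
Day-of-year of March 5, 2215: 64.
Day-of-year of February 26, 2227: 57.
2215 has 365 days, so 365 − 64 = 301 days remain in 2215.
Full years 2216–2226: 8 common + 3 leap = 8×365 + 3×366 = 4018 days.
Total: 301 + 4018 + 57 = 4376 days.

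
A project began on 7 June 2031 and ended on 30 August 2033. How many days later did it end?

June 7, 2031 → June 7, 2032: 366 days (2032 is a leap year).
June 7, 2032 → June 7, 2033: 365 days.
June 2033: 30 − 7 = 23 days remain.
Then July (31): 31 days.
August 1–30, 2033: 30 days.
Residual: 84 days.
Total: 815 days.

815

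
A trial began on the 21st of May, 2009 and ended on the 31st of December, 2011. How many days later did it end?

954

May 2009: 31 − 21 = 10 days remain.
Then 30 full months totalling 913 days.
December 1–31, 2011: 31 days.
Total: 10 + 913 + 31 = 954 days.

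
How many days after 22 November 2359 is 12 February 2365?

Day-of-year of November 22, 2359: 326.
Day-of-year of February 12, 2365: 43.
2359 has 365 days, so 365 − 326 = 39 days remain in 2359.
Full years: 2360: 366; 2361: 365; 2362: 365; 2363: 365; 2364: 366. Sum = 1827.
Total: 39 + 1827 + 43 = 1909 days.

1909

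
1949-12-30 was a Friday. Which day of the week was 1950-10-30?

Monday

December 1949: 31 − 30 = 1 day remains.
Then 9 full months totalling 273 days.
October 1–30, 1950: 30 days.
Total: 1 + 273 + 30 = 304 days.
304 mod 7 = 3, so 3 days after Friday is Monday.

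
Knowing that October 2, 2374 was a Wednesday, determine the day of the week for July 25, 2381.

Day-of-year of October 2, 2374: 275.
Day-of-year of July 25, 2381: 206.
2374 has 365 days, so 365 − 275 = 90 days remain in 2374.
Full years: 2375: 365; 2376: 366; 2377: 365; 2378: 365; 2379: 365; 2380: 366. Sum = 2192.
Total: 90 + 2192 + 206 = 2488 days.
2488 mod 7 = 3, so 3 days after Wednesday is Saturday.

Saturday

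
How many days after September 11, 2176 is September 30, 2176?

19

Within September 2176: 30 − 11 = 19 days.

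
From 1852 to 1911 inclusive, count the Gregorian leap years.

Years divisible by 4: 1852, 1856, …, 1908 — 15 in all.
Of these, 1900 is divisible by 100 but not 400, so not leap.
Leap years: 15 − 1 = 14.

14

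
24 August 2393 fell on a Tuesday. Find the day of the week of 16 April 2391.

Count forward from the earlier date (April 16, 2391) to the later (August 24, 2393):
Day-of-year of April 16, 2391: 106.
Day-of-year of August 24, 2393: 236.
2391 has 365 days, so 365 − 106 = 259 days remain in 2391.
Full years: 2392: 366. Sum = 366.
Total: 259 + 366 + 236 = 861 days.
861 is a multiple of 7, so 16 April 2391 falls on the same weekday: Tuesday.

Tuesday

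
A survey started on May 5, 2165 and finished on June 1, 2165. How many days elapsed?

May 2165: 31 − 5 = 26 days remain.
June 1, 2165: 1 day.
Total: 26 + 1 = 27 days.

27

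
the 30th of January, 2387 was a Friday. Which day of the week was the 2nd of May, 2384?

Count forward from the earlier date (May 2, 2384) to the later (January 30, 2387):
May 2, 2384 → May 2, 2385: 365 days.
May 2, 2385 → May 2, 2386: 365 days.
May 2386: 31 − 2 = 29 days remain.
Then June (30), July (31), August (31), September (30), October (31), November (30), December (31): 30 + 31 + 31 + 30 + 31 + 30 + 31 = 214 days.
January 1–30, 2387: 30 days.
Residual: 273 days.
Total: 1003 days.
1003 mod 7 = 2, so 2 days before Friday is Wednesday.

Wednesday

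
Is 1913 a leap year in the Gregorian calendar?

No

1913 is not a leap year.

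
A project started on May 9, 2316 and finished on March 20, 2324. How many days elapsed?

2872

From May 9, 2316 to May 9, 2323: 7 years, of which 1 contains a Feb 29 — 6×365 + 1×366 = 2556 days.
May 2323: 31 − 9 = 22 days remain.
Then 9 full months totalling 274 days.
March 1–20, 2324: 20 days.
Residual: 316 days.
Total: 2872 days.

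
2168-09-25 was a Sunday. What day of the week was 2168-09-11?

Sunday

Count forward from the earlier date (September 11, 2168) to the later (September 25, 2168):
Within September 2168: 25 − 11 = 14 days.
14 is a multiple of 7, so 2168-09-11 falls on the same weekday: Sunday.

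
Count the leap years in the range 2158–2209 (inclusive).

12

Years divisible by 4: 2160, 2164, …, 2208 — 13 in all.
Of these, 2200 is divisible by 100 but not 400, so not leap.
Leap years: 13 − 1 = 12.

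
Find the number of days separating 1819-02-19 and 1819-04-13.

February 1819: 28 − 19 = 9 days remain (1819 is not a leap year, so February has 28 days).
Then March (31): 31 days.
April 1–13, 1819: 13 days.
Total: 9 + 31 + 13 = 53 days.

53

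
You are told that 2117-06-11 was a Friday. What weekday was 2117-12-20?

Monday

June 2117: 30 − 11 = 19 days remain.
Then July (31), August (31), September (30), October (31), November (30): 31 + 31 + 30 + 31 + 30 = 153 days.
December 1–20, 2117: 20 days.
Total: 19 + 153 + 20 = 192 days.
192 mod 7 = 3, so 3 days after Friday is Monday.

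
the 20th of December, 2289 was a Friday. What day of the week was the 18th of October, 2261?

Friday

Count forward from the earlier date (October 18, 2261) to the later (December 20, 2289):
Day-of-year of October 18, 2261: 291.
Day-of-year of December 20, 2289: 354.
2261 has 365 days, so 365 − 291 = 74 days remain in 2261.
Full years 2262–2288: 20 common + 7 leap = 20×365 + 7×366 = 9862 days.
Total: 74 + 9862 + 354 = 10290 days.
10290 is a multiple of 7, so the 18th of October, 2261 falls on the same weekday: Friday.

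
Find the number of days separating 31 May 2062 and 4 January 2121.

21402

From May 31, 2062 to May 31, 2120: 58 years, of which 14 contain a Feb 29 — 44×365 + 14×366 = 21184 days.
(2100 is not a leap year (divisible by 100 but not 400).)
May 2120: 31 − 31 = 0 days remain.
Then June (30), July (31), August (31), September (30), October (31), November (30), December (31): 30 + 31 + 31 + 30 + 31 + 30 + 31 = 214 days.
January 1–4, 2121: 4 days.
Residual: 218 days.
Total: 21402 days.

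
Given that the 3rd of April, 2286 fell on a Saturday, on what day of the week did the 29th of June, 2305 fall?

Day-of-year of April 3, 2286: 93.
Day-of-year of June 29, 2305: 180.
2286 has 365 days, so 365 − 93 = 272 days remain in 2286.
Full years 2287–2304: 14 common + 4 leap = 14×365 + 4×366 = 6574 days.
Total: 272 + 6574 + 180 = 7026 days.
7026 mod 7 = 5, so 5 days after Saturday is Thursday.

Thursday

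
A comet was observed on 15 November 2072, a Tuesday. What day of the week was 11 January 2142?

Thursday

From November 15, 2072 to November 15, 2141: 69 years, of which 16 contain a Feb 29 — 53×365 + 16×366 = 25201 days.
(2100 is not a leap year (divisible by 100 but not 400).)
November 2141: 30 − 15 = 15 days remain.
Then December (31): 31 days.
January 1–11, 2142: 11 days.
Residual: 57 days.
Total: 25258 days.
25258 mod 7 = 2, so 2 days after Tuesday is Thursday.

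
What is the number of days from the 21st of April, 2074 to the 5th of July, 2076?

April 21, 2074 → April 21, 2075: 365 days.
April 21, 2075 → April 21, 2076: 366 days (2076 is a leap year).
April 2076: 30 − 21 = 9 days remain.
Then May (31), June (30): 31 + 30 = 61 days.
July 1–5, 2076: 5 days.
Residual: 75 days.
Total: 806 days.

806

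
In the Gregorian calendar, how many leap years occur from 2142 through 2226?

20

Years divisible by 4: 2144, 2148, …, 2224 — 21 in all.
Of these, 2200 is divisible by 100 but not 400, so not leap.
Leap years: 21 − 1 = 20.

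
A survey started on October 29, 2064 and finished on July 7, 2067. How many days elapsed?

981

Day-of-year of October 29, 2064: 303.
Day-of-year of July 7, 2067: 188.
2064 has 366 days, so 366 − 303 = 63 days remain in 2064.
Full years: 2065: 365; 2066: 365. Sum = 730.
Total: 63 + 730 + 188 = 981 days.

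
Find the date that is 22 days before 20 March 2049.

26 February 2049

Count 22 days before March 20, 2049:
February 2049: 28 − 26 = 2 days remain (2049 is not a leap year, so February has 28 days).
March 1–20, 2049: 20 days.
Total: 2 + 20 = 22 days.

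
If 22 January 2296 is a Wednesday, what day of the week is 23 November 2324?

Sunday

Day-of-year of January 22, 2296: 22.
Day-of-year of November 23, 2324: 328.
2296 has 366 days, so 366 − 22 = 344 days remain in 2296.
Full years 2297–2323: 22 common + 5 leap = 22×365 + 5×366 = 9860 days.
Total: 344 + 9860 + 328 = 10532 days.
10532 mod 7 = 4, so 4 days after Wednesday is Sunday.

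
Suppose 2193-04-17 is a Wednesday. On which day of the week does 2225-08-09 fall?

Day-of-year of April 17, 2193: 107.
Day-of-year of August 9, 2225: 221.
2193 has 365 days, so 365 − 107 = 258 days remain in 2193.
Full years 2194–2224: 24 common + 7 leap = 24×365 + 7×366 = 11322 days.
Total: 258 + 11322 + 221 = 11801 days.
11801 mod 7 = 6, so 6 days after Wednesday is Tuesday.

Tuesday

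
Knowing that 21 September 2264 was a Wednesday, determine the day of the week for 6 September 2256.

Count forward from the earlier date (September 6, 2256) to the later (September 21, 2264):
From September 6, 2256 to September 6, 2264: 8 years, of which 2 contain a Feb 29 — 6×365 + 2×366 = 2922 days.
Within September 2264: 21 − 6 = 15 days.
Total: 2937 days.
2937 mod 7 = 4, so 4 days before Wednesday is Saturday.

Saturday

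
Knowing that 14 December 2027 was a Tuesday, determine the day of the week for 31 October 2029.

Wednesday

December 14, 2027 → December 14, 2028: 366 days (2028 is a leap year).
December 2028: 31 − 14 = 17 days remain.
Then 9 full months totalling 273 days.
October 1–31, 2029: 31 days.
Residual: 321 days.
Total: 687 days.
687 mod 7 = 1, so 1 day after Tuesday is Wednesday.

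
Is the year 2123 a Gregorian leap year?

No

2123 is not a leap year.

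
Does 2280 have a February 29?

Yes

2280 is a leap year.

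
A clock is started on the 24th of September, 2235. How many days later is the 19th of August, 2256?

7635

Day-of-year of September 24, 2235: 267.
Day-of-year of August 19, 2256: 232.
2235 has 365 days, so 365 − 267 = 98 days remain in 2235.
Full years 2236–2255: 15 common + 5 leap = 15×365 + 5×366 = 7305 days.
Total: 98 + 7305 + 232 = 7635 days.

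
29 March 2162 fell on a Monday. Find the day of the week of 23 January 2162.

Count forward from the earlier date (January 23, 2162) to the later (March 29, 2162):
January 2162: 31 − 23 = 8 days remain.
Then February 2162 (28): 28 days.
March 1–29, 2162: 29 days.
Total: 8 + 28 + 29 = 65 days.
65 mod 7 = 2, so 2 days before Monday is Saturday.

Saturday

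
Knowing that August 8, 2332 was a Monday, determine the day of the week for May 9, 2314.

Count forward from the earlier date (May 9, 2314) to the later (August 8, 2332):
From May 9, 2314 to May 9, 2332: 18 years, of which 5 contain a Feb 29 — 13×365 + 5×366 = 6575 days.
May 2332: 31 − 9 = 22 days remain.
Then June (30), July (31): 30 + 31 = 61 days.
August 1–8, 2332: 8 days.
Residual: 91 days.
Total: 6666 days.
6666 mod 7 = 2, so 2 days before Monday is Saturday.

Saturday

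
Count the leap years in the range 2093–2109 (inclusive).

Years divisible by 4 in [2093, 2109]: 2096, 2100, 2104, 2108.
Of these, 2100 is divisible by 100 but not 400, so not leap.
Leap years: 4 − 1 = 3.

3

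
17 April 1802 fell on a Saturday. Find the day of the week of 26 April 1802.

Within April 1802: 26 − 17 = 9 days.
9 mod 7 = 2, so 2 days after Saturday is Monday.

Monday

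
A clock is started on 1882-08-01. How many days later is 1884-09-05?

766

August 1882: 31 − 1 = 30 days remain.
Then 24 full months totalling 731 days.
September 1–5, 1884: 5 days.
Total: 30 + 731 + 5 = 766 days.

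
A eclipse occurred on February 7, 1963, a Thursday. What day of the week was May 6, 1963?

Monday

February 1963: 28 − 7 = 21 days remain (1963 is not a leap year, so February has 28 days).
Then March (31), April (30): 31 + 30 = 61 days.
May 1–6, 1963: 6 days.
Total: 21 + 61 + 6 = 88 days.
88 mod 7 = 4, so 4 days after Thursday is Monday.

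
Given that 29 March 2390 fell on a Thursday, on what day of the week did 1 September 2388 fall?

Count forward from the earlier date (September 1, 2388) to the later (March 29, 2390):
September 1, 2388 → September 1, 2389: 365 days.
September 2389: 30 − 1 = 29 days remain.
Then October (31), November (30), December (31), January (31), February 2390 (28): 31 + 30 + 31 + 31 + 28 = 151 days.
March 1–29, 2390: 29 days.
Residual: 209 days.
Total: 574 days.
574 is a multiple of 7, so 1 September 2388 falls on the same weekday: Thursday.

Thursday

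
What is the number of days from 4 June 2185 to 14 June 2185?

Within June 2185: 14 − 4 = 10 days.

10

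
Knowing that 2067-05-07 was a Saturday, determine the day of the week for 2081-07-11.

Friday

Day-of-year of May 7, 2067: 127.
Day-of-year of July 11, 2081: 192.
2067 has 365 days, so 365 − 127 = 238 days remain in 2067.
Full years 2068–2080: 9 common + 4 leap = 9×365 + 4×366 = 4749 days.
Total: 238 + 4749 + 192 = 5179 days.
5179 mod 7 = 6, so 6 days after Saturday is Friday.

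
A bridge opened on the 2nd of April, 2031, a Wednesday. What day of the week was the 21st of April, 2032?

April 2031: 30 − 2 = 28 days remain.
Then 11 full months totalling 336 days.
April 1–21, 2032: 21 days.
Total: 28 + 336 + 21 = 385 days.
385 is a multiple of 7, so the 21st of April, 2032 falls on the same weekday: Wednesday.

Wednesday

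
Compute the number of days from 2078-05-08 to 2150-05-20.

From May 8, 2078 to May 8, 2150: 72 years, of which 17 contain a Feb 29 — 55×365 + 17×366 = 26297 days.
(2100 is not a leap year (divisible by 100 but not 400).)
Within May 2150: 20 − 8 = 12 days.
Total: 26309 days.

26309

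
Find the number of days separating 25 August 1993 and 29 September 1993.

35

August 1993: 31 − 25 = 6 days remain.
September 1–29, 1993: 29 days.
Total: 6 + 29 = 35 days.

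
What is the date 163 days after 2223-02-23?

2223-08-05

Count 163 days after February 23, 2223:
February 2223: 28 − 23 = 5 days remain (2223 is not a leap year, so February has 28 days).
Then March (31), April (30), May (31), June (30), July (31): 31 + 30 + 31 + 30 + 31 = 153 days.
August 1–5, 2223: 5 days.
Total: 5 + 153 + 5 = 163 days.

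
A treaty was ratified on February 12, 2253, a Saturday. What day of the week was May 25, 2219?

Count forward from the earlier date (May 25, 2219) to the later (February 12, 2253):
Day-of-year of May 25, 2219: 145.
Day-of-year of February 12, 2253: 43.
2219 has 365 days, so 365 − 145 = 220 days remain in 2219.
Full years 2220–2252: 24 common + 9 leap = 24×365 + 9×366 = 12054 days.
Total: 220 + 12054 + 43 = 12317 days.
12317 mod 7 = 4, so 4 days before Saturday is Tuesday.

Tuesday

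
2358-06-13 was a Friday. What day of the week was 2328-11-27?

Tuesday

Count forward from the earlier date (November 27, 2328) to the later (June 13, 2358):
Day-of-year of November 27, 2328: 332.
Day-of-year of June 13, 2358: 164.
2328 has 366 days, so 366 − 332 = 34 days remain in 2328.
Full years 2329–2357: 22 common + 7 leap = 22×365 + 7×366 = 10592 days.
Total: 34 + 10592 + 164 = 10790 days.
10790 mod 7 = 3, so 3 days before Friday is Tuesday.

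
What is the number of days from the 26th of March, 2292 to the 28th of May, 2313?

From March 26, 2292 to March 26, 2313: 21 years, of which 4 contain a Feb 29 — 17×365 + 4×366 = 7669 days.
(2300 is not a leap year (divisible by 100 but not 400).)
March 2313: 31 − 26 = 5 days remain.
Then April (30): 30 days.
May 1–28, 2313: 28 days.
Residual: 63 days.
Total: 7732 days.

7732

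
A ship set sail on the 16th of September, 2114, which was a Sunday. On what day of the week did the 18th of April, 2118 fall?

Day-of-year of September 16, 2114: 259.
Day-of-year of April 18, 2118: 108.
2114 has 365 days, so 365 − 259 = 106 days remain in 2114.
Full years: 2115: 365; 2116: 366; 2117: 365. Sum = 1096.
Total: 106 + 1096 + 108 = 1310 days.
1310 mod 7 = 1, so 1 day after Sunday is Monday.

Monday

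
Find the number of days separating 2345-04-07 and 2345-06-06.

April 2345: 30 − 7 = 23 days remain.
Then May (31): 31 days.
June 1–6, 2345: 6 days.
Total: 23 + 31 + 6 = 60 days.

60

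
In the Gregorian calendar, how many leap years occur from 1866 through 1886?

5

Years divisible by 4 in [1866, 1886]: 1868, 1872, 1876, 1880, 1884.
No century exceptions apply. Count: 5.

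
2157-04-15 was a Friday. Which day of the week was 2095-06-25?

Saturday

Count forward from the earlier date (June 25, 2095) to the later (April 15, 2157):
Day-of-year of June 25, 2095: 176.
Day-of-year of April 15, 2157: 105.
2095 has 365 days, so 365 − 176 = 189 days remain in 2095.
Full years 2096–2156: 46 common + 15 leap = 46×365 + 15×366 = 22280 days.
Total: 189 + 22280 + 105 = 22574 days.
22574 mod 7 = 6, so 6 days before Friday is Saturday.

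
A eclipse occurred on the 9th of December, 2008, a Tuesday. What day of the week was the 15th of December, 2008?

Within December 2008: 15 − 9 = 6 days.
6 mod 7 = 6, so 6 days after Tuesday is Monday.

Monday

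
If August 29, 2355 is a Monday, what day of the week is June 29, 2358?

Sunday

August 29, 2355 → August 29, 2356: 366 days (2356 is a leap year).
August 29, 2356 → August 29, 2357: 365 days.
August 2357: 31 − 29 = 2 days remain.
Then 9 full months totalling 273 days.
June 1–29, 2358: 29 days.
Residual: 304 days.
Total: 1035 days.
1035 mod 7 = 6, so 6 days after Monday is Sunday.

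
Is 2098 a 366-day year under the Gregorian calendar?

2098 is not a leap year.

No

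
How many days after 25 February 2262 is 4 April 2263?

403

February 2262: 28 − 25 = 3 days remain (2262 is not a leap year, so February has 28 days).
Then 13 full months totalling 396 days.
April 1–4, 2263: 4 days.
Total: 3 + 396 + 4 = 403 days.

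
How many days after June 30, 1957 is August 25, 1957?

56

June 1957: 30 − 30 = 0 days remain.
Then July (31): 31 days.
August 1–25, 1957: 25 days.
Total: 0 + 31 + 25 = 56 days.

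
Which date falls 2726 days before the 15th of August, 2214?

the 27th of February, 2207

Count 2726 days before August 15, 2214:
Day-of-year of February 27, 2207: 58.
Day-of-year of August 15, 2214: 227.
2207 has 365 days, so 365 − 58 = 307 days remain in 2207.
Full years: 2208: 366; 2209: 365; 2210: 365; 2211: 365; 2212: 366; 2213: 365. Sum = 2192.
Total: 307 + 2192 + 227 = 2726 days.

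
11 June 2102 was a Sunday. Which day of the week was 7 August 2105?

June 11, 2102 → June 11, 2103: 365 days.
June 11, 2103 → June 11, 2104: 366 days (2104 is a leap year).
June 11, 2104 → June 11, 2105: 365 days.
June 2105: 30 − 11 = 19 days remain.
Then July (31): 31 days.
August 1–7, 2105: 7 days.
Residual: 57 days.
Total: 1153 days.
1153 mod 7 = 5, so 5 days after Sunday is Friday.

Friday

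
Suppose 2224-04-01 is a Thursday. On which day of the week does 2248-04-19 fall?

Wednesday

From April 1, 2224 to April 1, 2248: 24 years, of which 6 contain a Feb 29 — 18×365 + 6×366 = 8766 days.
Within April 2248: 19 − 1 = 18 days.
Total: 8784 days.
8784 mod 7 = 6, so 6 days after Thursday is Wednesday.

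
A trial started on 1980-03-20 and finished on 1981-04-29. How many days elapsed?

March 1980: 31 − 20 = 11 days remain.
Then 12 full months totalling 365 days.
April 1–29, 1981: 29 days.
Total: 11 + 365 + 29 = 405 days.

405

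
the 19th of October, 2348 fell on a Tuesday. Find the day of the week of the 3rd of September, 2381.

Day-of-year of October 19, 2348: 293.
Day-of-year of September 3, 2381: 246.
2348 has 366 days, so 366 − 293 = 73 days remain in 2348.
Full years 2349–2380: 24 common + 8 leap = 24×365 + 8×366 = 11688 days.
Total: 73 + 11688 + 246 = 12007 days.
12007 mod 7 = 2, so 2 days after Tuesday is Thursday.

Thursday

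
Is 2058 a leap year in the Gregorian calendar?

No

2058 is not a leap year.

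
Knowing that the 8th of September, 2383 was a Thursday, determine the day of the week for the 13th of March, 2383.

Sunday

Count forward from the earlier date (March 13, 2383) to the later (September 8, 2383):
March 2383: 31 − 13 = 18 days remain.
Then April (30), May (31), June (30), July (31), August (31): 30 + 31 + 30 + 31 + 31 = 153 days.
September 1–8, 2383: 8 days.
Total: 18 + 153 + 8 = 179 days.
179 mod 7 = 4, so 4 days before Thursday is Sunday.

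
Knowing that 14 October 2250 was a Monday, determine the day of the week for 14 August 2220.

Monday

Count forward from the earlier date (August 14, 2220) to the later (October 14, 2250):
From August 14, 2220 to August 14, 2250: 30 years, of which 7 contain a Feb 29 — 23×365 + 7×366 = 10957 days.
August 2250: 31 − 14 = 17 days remain.
Then September (30): 30 days.
October 1–14, 2250: 14 days.
Residual: 61 days.
Total: 11018 days.
11018 is a multiple of 7, so 14 August 2220 falls on the same weekday: Monday.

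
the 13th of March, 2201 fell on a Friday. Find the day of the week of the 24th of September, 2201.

Thursday

March 2201: 31 − 13 = 18 days remain.
Then April (30), May (31), June (30), July (31), August (31): 30 + 31 + 30 + 31 + 31 = 153 days.
September 1–24, 2201: 24 days.
Total: 18 + 153 + 24 = 195 days.
195 mod 7 = 6, so 6 days after Friday is Thursday.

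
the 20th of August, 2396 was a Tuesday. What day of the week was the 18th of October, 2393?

Count forward from the earlier date (October 18, 2393) to the later (August 20, 2396):
October 18, 2393 → October 18, 2394: 365 days.
October 18, 2394 → October 18, 2395: 365 days.
October 2395: 31 − 18 = 13 days remain.
Then 9 full months totalling 274 days.
August 1–20, 2396: 20 days.
Residual: 307 days.
Total: 1037 days.
1037 mod 7 = 1, so 1 day before Tuesday is Monday.

Monday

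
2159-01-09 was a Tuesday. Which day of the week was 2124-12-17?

Count forward from the earlier date (December 17, 2124) to the later (January 9, 2159):
From December 17, 2124 to December 17, 2158: 34 years, of which 8 contain a Feb 29 — 26×365 + 8×366 = 12418 days.
December 2158: 31 − 17 = 14 days remain.
January 1–9, 2159: 9 days.
Residual: 23 days.
Total: 12441 days.
12441 mod 7 = 2, so 2 days before Tuesday is Sunday.

Sunday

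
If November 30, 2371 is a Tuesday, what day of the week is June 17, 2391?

From November 30, 2371 to November 30, 2390: 19 years, of which 5 contain a Feb 29 — 14×365 + 5×366 = 6940 days.
November 2390: 30 − 30 = 0 days remain.
Then December (31), January (31), February 2391 (28), March (31), April (30), May (31): 31 + 31 + 28 + 31 + 30 + 31 = 182 days.
June 1–17, 2391: 17 days.
Residual: 199 days.
Total: 7139 days.
7139 mod 7 = 6, so 6 days after Tuesday is Monday.

Monday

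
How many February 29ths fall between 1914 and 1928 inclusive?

Years divisible by 4 in [1914, 1928]: 1916, 1920, 1924, 1928.
No century exceptions apply. Count: 4.

4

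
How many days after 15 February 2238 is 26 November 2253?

Day-of-year of February 15, 2238: 46.
Day-of-year of November 26, 2253: 330.
2238 has 365 days, so 365 − 46 = 319 days remain in 2238.
Full years 2239–2252: 10 common + 4 leap = 10×365 + 4×366 = 5114 days.
Total: 319 + 5114 + 330 = 5763 days.

5763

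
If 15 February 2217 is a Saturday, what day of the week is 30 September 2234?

Day-of-year of February 15, 2217: 46.
Day-of-year of September 30, 2234: 273.
2217 has 365 days, so 365 − 46 = 319 days remain in 2217.
Full years 2218–2233: 12 common + 4 leap = 12×365 + 4×366 = 5844 days.
Total: 319 + 5844 + 273 = 6436 days.
6436 mod 7 = 3, so 3 days after Saturday is Tuesday.

Tuesday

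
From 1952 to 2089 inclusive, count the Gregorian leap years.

35

Years divisible by 4: 1952, 1956, …, 2088 — 35 in all.
2000 is divisible by 400, so still leap.
No century exceptions apply. Count: 35.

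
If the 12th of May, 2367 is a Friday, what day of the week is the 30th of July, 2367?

Sunday

May 2367: 31 − 12 = 19 days remain.
Then June (30): 30 days.
July 1–30, 2367: 30 days.
Total: 19 + 30 + 30 = 79 days.
79 mod 7 = 2, so 2 days after Friday is Sunday.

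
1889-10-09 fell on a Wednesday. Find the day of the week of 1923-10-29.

Monday

Day-of-year of October 9, 1889: 282.
Day-of-year of October 29, 1923: 302.
1889 has 365 days, so 365 − 282 = 83 days remain in 1889.
Full years 1890–1922: 26 common + 7 leap = 26×365 + 7×366 = 12052 days.
Total: 83 + 12052 + 302 = 12437 days.
12437 mod 7 = 5, so 5 days after Wednesday is Monday.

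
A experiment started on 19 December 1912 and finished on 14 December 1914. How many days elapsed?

Day-of-year of December 19, 1912: 354.
Day-of-year of December 14, 1914: 348.
1912 has 366 days, so 366 − 354 = 12 days remain in 1912.
Full years: 1913: 365. Sum = 365.
Total: 12 + 365 + 348 = 725 days.

725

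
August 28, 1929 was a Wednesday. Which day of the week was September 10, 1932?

Saturday

Day-of-year of August 28, 1929: 240.
Day-of-year of September 10, 1932: 254.
1929 has 365 days, so 365 − 240 = 125 days remain in 1929.
Full years: 1930: 365; 1931: 365. Sum = 730.
Total: 125 + 730 + 254 = 1109 days.
1109 mod 7 = 3, so 3 days after Wednesday is Saturday.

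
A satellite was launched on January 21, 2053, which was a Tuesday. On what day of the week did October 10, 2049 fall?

Count forward from the earlier date (October 10, 2049) to the later (January 21, 2053):
October 10, 2049 → October 10, 2050: 365 days.
October 10, 2050 → October 10, 2051: 365 days.
October 10, 2051 → October 10, 2052: 366 days (2052 is a leap year).
October 2052: 31 − 10 = 21 days remain.
Then November (30), December (31): 30 + 31 = 61 days.
January 1–21, 2053: 21 days.
Residual: 103 days.
Total: 1199 days.
1199 mod 7 = 2, so 2 days before Tuesday is Sunday.

Sunday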